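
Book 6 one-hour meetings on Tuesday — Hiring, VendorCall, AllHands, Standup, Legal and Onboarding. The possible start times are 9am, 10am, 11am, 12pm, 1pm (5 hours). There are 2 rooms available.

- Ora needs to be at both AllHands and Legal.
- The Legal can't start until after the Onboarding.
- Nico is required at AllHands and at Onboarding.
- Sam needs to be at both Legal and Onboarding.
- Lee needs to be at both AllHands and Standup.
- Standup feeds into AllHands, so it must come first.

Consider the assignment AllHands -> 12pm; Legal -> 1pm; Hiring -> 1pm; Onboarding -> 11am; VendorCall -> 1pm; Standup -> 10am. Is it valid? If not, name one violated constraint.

No. There are 2 rooms available is not satisfied.

Sam needs to be at both Legal and Onboarding — holds.
Nico is required at AllHands and at Onboarding — holds.
Ora needs to be at both AllHands and Legal — holds.
Standup feeds into AllHands, so it must come first — holds.
Lee needs to be at both AllHands and Standup — holds.
The Legal can't start until after the Onboarding — holds.
There are 2 rooms available — violated.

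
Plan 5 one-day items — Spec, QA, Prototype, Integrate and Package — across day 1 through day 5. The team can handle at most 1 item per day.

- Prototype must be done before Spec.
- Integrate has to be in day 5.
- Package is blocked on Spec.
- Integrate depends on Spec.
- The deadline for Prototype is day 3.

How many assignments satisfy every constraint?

Enumerating: QA -> day 4, Package -> day 3, Prototype -> day 1, Spec -> day 2, Integrate -> day 5 | QA -> day 3; Prototype -> day 1; Integrate -> day 5; Spec -> day 2; Package -> day 4 | Prototype=day 1, QA=day 2, Package=day 4, Integrate=day 5, Spec=day 3 | QA in day 1; Package in day 4; Spec in day 3; Integrate in day 5; Prototype in day 2.

4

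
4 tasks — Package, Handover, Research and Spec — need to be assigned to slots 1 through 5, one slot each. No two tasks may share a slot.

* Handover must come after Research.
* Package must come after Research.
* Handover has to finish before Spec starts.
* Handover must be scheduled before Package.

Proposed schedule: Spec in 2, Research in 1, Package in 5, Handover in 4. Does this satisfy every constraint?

No. Handover has to finish before Spec starts is not satisfied.

Handover must come after Research — holds.
Handover has to finish before Spec starts — violated.
No two tasks may share a slot — holds.
Package must come after Research — holds.
Handover must be scheduled before Package — holds.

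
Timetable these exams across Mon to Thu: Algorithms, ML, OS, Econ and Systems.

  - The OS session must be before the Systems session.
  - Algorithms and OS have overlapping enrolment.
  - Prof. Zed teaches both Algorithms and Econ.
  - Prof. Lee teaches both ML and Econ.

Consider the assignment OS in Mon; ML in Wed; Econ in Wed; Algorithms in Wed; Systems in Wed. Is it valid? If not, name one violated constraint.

No. Prof. Lee teaches both ML and Econ is not satisfied.

Prof. Lee teaches both ML and Econ — violated.
The OS session must be before the Systems session — holds.
Prof. Zed teaches both Algorithms and Econ — violated.
Algorithms and OS have overlapping enrolment — holds.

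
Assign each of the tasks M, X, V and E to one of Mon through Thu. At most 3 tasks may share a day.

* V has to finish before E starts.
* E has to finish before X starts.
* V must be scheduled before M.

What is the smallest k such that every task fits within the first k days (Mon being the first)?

The precedence chain requires at least 3 distinct days.
With at most 3 per day and 4 tasks, at least 2 days are needed.
3 works (last occupied day: Wed): for example X=Wed; V=Mon; M=Tue; E=Tue.

3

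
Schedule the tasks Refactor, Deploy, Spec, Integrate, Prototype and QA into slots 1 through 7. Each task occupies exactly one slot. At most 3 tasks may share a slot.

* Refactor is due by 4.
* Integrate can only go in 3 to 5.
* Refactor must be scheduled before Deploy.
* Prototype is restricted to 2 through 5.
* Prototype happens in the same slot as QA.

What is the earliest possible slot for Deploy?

2

Precedence pushes Deploy to at least 2.
Deploy at 2 is achievable: Refactor in 1, Deploy in 2, Spec in 1, QA in 2, Integrate in 3, Prototype in 2.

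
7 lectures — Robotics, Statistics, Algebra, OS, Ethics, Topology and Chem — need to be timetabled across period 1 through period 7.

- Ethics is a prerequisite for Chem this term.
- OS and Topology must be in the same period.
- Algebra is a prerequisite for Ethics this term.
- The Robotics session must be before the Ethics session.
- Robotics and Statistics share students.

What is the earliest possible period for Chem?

period 3

Precedence pushes Chem to at least period 3.
Chem at period 3 is achievable: Topology in period 1; OS in period 1; Chem in period 3; Algebra in period 1; Ethics in period 2; Statistics in period 2; Robotics in period 1.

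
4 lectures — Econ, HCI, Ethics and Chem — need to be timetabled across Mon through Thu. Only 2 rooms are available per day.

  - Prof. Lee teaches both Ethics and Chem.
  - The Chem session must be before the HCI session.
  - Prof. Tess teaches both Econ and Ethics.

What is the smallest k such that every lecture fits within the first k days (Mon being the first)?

The precedence chain requires at least 2 distinct days.
With at most 2 per day and 4 lectures, at least 2 days are needed.
2 works (last occupied day: Tue): for example Chem -> Mon; Econ -> Mon; HCI -> Tue; Ethics -> Tue.

2 days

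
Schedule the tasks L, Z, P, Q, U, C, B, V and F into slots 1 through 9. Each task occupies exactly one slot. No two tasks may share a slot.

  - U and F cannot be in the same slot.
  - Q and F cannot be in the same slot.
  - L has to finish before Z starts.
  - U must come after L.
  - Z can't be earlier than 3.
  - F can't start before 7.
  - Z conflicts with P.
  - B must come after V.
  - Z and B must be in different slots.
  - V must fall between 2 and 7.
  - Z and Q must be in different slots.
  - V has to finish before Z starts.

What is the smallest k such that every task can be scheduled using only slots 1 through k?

The precedence chain requires at least 2 distinct slots.
With at most 1 per slot and 9 tasks, at least 9 slots are needed.
F can't be placed before 7, so the schedule must run through at least slot 7.
9 works (last occupied slot: 9): for example F -> 7; B -> 5; U -> 4; Q -> 8; P -> 6; L -> 1; V -> 2; Z -> 3; C -> 9.

9 slots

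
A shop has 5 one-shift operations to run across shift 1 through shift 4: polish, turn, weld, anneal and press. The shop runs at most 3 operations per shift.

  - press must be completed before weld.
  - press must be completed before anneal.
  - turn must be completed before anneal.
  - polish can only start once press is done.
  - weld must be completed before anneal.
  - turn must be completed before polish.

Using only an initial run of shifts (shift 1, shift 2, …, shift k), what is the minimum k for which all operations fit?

3

The precedence chain requires at least 3 distinct shifts.
With at most 3 per shift and 5 operations, at least 2 shifts are needed.
3 works (last occupied shift: shift 3): for example press=shift 1; polish=shift 2; anneal=shift 3; turn=shift 1; weld=shift 2.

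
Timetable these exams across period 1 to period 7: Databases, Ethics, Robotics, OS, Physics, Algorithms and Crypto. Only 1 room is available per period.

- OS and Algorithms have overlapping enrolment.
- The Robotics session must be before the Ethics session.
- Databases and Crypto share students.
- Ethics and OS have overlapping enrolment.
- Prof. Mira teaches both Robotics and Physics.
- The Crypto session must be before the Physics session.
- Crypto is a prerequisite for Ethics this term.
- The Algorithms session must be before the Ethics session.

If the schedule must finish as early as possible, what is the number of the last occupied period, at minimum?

period 7

The precedence chain requires at least 2 distinct periods.
With at most 1 per period and 7 exams, at least 7 periods are needed.
7 works (last occupied period: period 7): for example Robotics=period 2; Algorithms=period 3; OS=period 7; Databases=period 6; Physics=period 5; Ethics=period 4; Crypto=period 1.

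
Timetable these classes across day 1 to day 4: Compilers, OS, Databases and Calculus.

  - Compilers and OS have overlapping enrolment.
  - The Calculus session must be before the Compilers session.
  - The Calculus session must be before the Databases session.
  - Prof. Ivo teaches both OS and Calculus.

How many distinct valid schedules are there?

28

Splitting on Compilers: it can be day 2 (6), day 3 (10), day 4 (12). Listing each branch's schedules as (OS, Databases, Calculus) by day number:
Compilers=day 2: (3,2,1) (3,3,1) (3,4,1) (4,2,1) (4,3,1) (4,4,1) — 6.
Compilers=day 3: (1,3,2) (1,4,2) (2,2,1) (2,3,1) (2,4,1) (4,2,1) (4,3,1) (4,3,2) (4,4,1) (4,4,2) — 10.
Compilers=day 4: (1,3,2) (1,4,2) (1,4,3) (2,2,1) (2,3,1) (2,4,1) (2,4,3) (3,2,1) (3,3,1) (3,3,2) (3,4,1) (3,4,2) — 12.
Summing: 6 + 10 + 12 = 28.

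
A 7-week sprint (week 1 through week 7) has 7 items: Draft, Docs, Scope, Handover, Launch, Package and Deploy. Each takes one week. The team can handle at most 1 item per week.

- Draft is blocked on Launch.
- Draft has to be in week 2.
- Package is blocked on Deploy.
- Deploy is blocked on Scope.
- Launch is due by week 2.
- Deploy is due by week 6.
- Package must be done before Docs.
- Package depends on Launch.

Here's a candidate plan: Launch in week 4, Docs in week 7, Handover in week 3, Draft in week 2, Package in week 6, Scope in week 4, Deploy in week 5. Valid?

No — it violates: Launch is due by week 2

The team can handle at most 1 item per week — violated.
Deploy is blocked on Scope — holds.
Package must be done before Docs — holds.
Draft has to be in week 2 — holds.
Deploy is due by week 6 — holds.
Draft is blocked on Launch — violated.
Launch is due by week 2 — violated.
Package is blocked on Deploy — holds.
Package depends on Launch — holds.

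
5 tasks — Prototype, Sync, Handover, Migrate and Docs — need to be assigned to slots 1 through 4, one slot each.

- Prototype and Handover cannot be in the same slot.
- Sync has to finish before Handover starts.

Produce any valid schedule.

Prototype in 1; Handover in 2; Migrate in 1; Docs in 1; Sync in 1

Checking: Sync(1) before Handover(2); Prototype(1) != Handover(2).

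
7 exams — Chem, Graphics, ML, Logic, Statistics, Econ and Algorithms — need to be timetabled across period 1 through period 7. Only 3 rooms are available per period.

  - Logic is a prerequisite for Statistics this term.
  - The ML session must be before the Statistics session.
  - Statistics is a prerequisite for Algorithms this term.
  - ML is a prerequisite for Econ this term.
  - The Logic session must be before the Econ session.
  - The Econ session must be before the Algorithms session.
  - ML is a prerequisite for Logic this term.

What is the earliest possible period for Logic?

period 2

Precedence pushes Logic to at least period 2; downstream work caps Logic at period 5.
Logic at period 2 is achievable: Graphics -> period 1, ML -> period 1, Econ -> period 3, Logic -> period 2, Chem -> period 1, Statistics -> period 3, Algorithms -> period 4.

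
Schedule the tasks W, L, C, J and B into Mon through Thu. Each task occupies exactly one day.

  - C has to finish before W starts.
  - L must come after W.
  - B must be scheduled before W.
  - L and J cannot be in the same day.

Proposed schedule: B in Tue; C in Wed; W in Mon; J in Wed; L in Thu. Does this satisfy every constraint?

B must be scheduled before W — violated.
L must come after W — holds.
C has to finish before W starts — violated.
L and J cannot be in the same day — holds.

Invalid. C has to finish before W starts.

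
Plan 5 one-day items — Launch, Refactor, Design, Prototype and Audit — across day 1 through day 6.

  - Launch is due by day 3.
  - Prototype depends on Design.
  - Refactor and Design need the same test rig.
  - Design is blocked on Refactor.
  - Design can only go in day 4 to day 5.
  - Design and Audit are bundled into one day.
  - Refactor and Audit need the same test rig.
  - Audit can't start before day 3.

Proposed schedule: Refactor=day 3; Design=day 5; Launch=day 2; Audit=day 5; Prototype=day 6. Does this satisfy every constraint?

Design is blocked on Refactor — holds.
Design can only go in day 4 to day 5 — holds.
Audit can't start before day 3 — holds.
Launch is due by day 3 — holds.
Design and Audit are bundled into one day — holds.
Prototype depends on Design — holds.
Refactor and Design need the same test rig — holds.
Refactor and Audit need the same test rig — holds.

Yes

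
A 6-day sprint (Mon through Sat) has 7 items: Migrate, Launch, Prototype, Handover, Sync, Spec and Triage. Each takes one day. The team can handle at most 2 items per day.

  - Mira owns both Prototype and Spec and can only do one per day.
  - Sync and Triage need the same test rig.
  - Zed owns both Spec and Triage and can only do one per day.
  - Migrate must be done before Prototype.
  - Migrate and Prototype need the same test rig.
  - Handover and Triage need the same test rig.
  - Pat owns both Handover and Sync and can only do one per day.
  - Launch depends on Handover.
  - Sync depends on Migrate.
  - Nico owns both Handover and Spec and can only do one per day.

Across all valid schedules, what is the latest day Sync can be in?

Sat

Precedence pushes Sync to at least Tue.
Sync at Sat is achievable: Handover in Mon, Launch in Tue, Sync in Sat, Migrate in Mon, Triage in Thu, Prototype in Tue, Spec in Wed.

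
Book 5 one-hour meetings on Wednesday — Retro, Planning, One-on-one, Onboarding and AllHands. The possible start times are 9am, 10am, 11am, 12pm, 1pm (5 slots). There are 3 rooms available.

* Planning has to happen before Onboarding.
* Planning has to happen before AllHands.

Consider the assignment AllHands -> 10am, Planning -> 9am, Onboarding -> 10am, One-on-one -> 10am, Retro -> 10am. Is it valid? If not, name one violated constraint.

Planning has to happen before Onboarding — holds.
There are 3 rooms available — violated.
Planning has to happen before AllHands — holds.

Invalid. There are 3 rooms available.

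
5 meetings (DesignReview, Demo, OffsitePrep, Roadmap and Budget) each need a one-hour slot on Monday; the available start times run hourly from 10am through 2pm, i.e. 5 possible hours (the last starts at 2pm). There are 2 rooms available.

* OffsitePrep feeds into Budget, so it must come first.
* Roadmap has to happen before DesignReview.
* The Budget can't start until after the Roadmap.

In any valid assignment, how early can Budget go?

11am

Precedence pushes Budget to at least 11am.
Budget at 11am is achievable: Demo=12pm, Budget=11am, OffsitePrep=10am, DesignReview=11am, Roadmap=10am.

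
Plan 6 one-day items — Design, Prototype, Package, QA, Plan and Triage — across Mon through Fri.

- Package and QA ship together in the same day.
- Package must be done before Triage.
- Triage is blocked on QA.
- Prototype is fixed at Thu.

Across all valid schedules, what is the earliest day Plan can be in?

Plan at Mon is achievable: QA in Mon; Design in Mon; Plan in Mon; Triage in Tue; Prototype in Thu; Package in Mon.

Mon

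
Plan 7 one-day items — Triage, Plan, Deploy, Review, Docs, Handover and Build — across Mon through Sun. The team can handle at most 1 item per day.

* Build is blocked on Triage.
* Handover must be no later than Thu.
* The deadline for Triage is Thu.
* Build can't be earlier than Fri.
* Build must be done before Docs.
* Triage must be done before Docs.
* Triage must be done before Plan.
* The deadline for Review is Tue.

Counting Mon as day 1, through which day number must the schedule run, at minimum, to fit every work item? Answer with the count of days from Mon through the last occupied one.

The precedence chain requires at least 3 distinct days.
With at most 1 per day and 7 work items, at least 7 days are needed.
Propagating the time windows through the other constraints, Docs can't land before Sat — that is day 6 counting from Mon — so the schedule must run through at least 6 days.
7 works (last occupied day: Sun): for example Review in Mon; Handover in Wed; Triage in Tue; Build in Fri; Deploy in Sun; Plan in Thu; Docs in Sat.

7 days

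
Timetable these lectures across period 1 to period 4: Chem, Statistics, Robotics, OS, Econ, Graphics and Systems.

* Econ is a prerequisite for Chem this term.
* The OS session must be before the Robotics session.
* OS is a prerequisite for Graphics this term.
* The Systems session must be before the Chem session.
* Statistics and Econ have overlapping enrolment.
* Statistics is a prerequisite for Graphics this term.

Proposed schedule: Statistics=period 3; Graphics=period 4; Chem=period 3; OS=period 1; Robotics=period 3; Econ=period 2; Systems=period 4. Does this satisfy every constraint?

Invalid. The Systems session must be before the Chem session.

OS is a prerequisite for Graphics this term — holds.
The OS session must be before the Robotics session — holds.
Statistics and Econ have overlapping enrolment — holds.
The Systems session must be before the Chem session — violated.
Statistics is a prerequisite for Graphics this term — holds.
Econ is a prerequisite for Chem this term — holds.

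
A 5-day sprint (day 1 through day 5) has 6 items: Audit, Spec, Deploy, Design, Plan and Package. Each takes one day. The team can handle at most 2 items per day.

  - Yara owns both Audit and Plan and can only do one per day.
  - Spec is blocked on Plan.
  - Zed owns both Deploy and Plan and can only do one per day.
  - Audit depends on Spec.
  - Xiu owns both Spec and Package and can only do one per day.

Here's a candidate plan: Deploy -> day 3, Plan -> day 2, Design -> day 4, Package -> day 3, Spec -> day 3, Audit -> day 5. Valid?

No. Xiu owns both Spec and Package and can only do one per day is not satisfied.

The team can handle at most 2 items per day — violated.
Audit depends on Spec — holds.
Zed owns both Deploy and Plan and can only do one per day — holds.
Xiu owns both Spec and Package and can only do one per day — violated.
Yara owns both Audit and Plan and can only do one per day — holds.
Spec is blocked on Plan — holds.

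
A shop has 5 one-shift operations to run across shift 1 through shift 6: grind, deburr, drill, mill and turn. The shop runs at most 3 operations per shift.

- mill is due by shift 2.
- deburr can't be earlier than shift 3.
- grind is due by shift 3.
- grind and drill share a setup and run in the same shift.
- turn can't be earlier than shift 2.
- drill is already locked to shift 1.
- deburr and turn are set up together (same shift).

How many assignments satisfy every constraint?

8

Splitting on deburr: it can be shift 3 (2), shift 4 (2), shift 5 (2), shift 6 (2). Listing each branch's schedules as (grind, drill, mill, turn) by shift number:
deburr=shift 3: (1,1,1,3) (1,1,2,3) — 2.
deburr=shift 4: (1,1,1,4) (1,1,2,4) — 2.
deburr=shift 5: (1,1,1,5) (1,1,2,5) — 2.
deburr=shift 6: (1,1,1,6) (1,1,2,6) — 2.
Summing: 2 + 2 + 2 + 2 = 8.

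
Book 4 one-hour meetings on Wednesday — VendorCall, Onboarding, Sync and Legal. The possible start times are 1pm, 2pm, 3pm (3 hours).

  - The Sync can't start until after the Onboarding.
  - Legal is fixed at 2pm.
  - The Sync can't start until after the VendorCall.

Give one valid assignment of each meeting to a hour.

Legal=2pm; Sync=2pm; Onboarding=1pm; VendorCall=1pm

Checking: Onboarding(1pm) before Sync(2pm); VendorCall(1pm) before Sync(2pm); Legal=2pm in [2pm,2pm].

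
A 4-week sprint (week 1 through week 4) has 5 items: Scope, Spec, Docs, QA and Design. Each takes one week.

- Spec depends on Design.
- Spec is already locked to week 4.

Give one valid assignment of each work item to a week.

Scope in week 1, Spec in week 4, Docs in week 1, Design in week 1, QA in week 1

Checking: Design(week 1) before Spec(week 4); Spec=week 4 in [week 4,week 4].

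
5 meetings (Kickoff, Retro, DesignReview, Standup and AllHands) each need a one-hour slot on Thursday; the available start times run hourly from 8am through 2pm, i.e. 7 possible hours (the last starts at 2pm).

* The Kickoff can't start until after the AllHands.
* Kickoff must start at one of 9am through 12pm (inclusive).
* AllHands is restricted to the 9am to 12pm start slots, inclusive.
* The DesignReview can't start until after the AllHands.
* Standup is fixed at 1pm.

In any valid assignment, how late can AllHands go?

11am

AllHands is available from 9am; AllHands's own window allows nothing later than 12pm; downstream work caps AllHands at 11am.
AllHands at 11am is achievable: Retro=8am; Standup=1pm; DesignReview=12pm; AllHands=11am; Kickoff=12pm.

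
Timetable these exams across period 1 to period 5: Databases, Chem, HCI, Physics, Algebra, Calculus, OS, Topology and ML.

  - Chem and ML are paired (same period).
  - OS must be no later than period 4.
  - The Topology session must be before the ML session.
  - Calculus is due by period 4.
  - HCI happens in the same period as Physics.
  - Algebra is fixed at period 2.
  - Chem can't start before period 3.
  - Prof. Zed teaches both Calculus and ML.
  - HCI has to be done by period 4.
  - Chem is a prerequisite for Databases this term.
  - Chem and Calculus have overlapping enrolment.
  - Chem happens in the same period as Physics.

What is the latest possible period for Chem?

Chem is available from period 3; downstream work caps Chem at period 4.
Chem at period 4 is achievable: Calculus in period 1; Databases in period 5; ML in period 4; Algebra in period 2; Chem in period 4; Topology in period 1; Physics in period 4; OS in period 1; HCI in period 4.

period 4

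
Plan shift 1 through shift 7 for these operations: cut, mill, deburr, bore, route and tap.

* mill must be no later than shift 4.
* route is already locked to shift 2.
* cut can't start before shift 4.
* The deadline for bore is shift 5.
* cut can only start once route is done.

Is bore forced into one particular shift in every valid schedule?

No

bore can be shift 1 (e.g. route=shift 2, tap=shift 1, bore=shift 1, cut=shift 4, mill=shift 1, deburr=shift 1) or shift 2 (e.g. tap=shift 1; cut=shift 4; deburr=shift 1; bore=shift 2; route=shift 2; mill=shift 1).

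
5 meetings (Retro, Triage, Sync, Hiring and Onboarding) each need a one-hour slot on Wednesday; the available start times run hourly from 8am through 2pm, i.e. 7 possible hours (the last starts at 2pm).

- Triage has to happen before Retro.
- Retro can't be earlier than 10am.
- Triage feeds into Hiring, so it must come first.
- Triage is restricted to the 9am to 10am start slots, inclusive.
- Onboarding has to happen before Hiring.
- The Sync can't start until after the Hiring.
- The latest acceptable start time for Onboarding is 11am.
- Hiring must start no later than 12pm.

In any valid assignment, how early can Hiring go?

10am

Precedence pushes Hiring to at least 10am; Hiring's own window allows nothing later than 12pm.
Hiring at 10am is achievable: Onboarding in 8am; Triage in 9am; Hiring in 10am; Retro in 10am; Sync in 11am.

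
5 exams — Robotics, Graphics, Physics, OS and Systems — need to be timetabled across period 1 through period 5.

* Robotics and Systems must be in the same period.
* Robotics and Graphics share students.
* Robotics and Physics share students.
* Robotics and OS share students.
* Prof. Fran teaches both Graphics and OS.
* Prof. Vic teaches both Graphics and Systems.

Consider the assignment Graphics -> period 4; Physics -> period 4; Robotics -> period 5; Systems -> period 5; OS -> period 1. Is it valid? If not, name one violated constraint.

Yes, all constraints hold

Robotics and Physics share students — holds.
Robotics and Systems must be in the same period — holds.
Prof. Fran teaches both Graphics and OS — holds.
Robotics and OS share students — holds.
Robotics and Graphics share students — holds.
Prof. Vic teaches both Graphics and Systems — holds.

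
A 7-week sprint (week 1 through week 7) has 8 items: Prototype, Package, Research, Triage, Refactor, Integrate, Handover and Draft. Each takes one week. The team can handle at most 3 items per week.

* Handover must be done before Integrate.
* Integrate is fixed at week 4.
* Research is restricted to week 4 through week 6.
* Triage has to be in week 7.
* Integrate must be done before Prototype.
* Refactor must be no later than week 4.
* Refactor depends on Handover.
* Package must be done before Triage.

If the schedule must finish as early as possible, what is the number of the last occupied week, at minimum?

7

The precedence chain requires at least 3 distinct weeks.
With at most 3 per week and 8 work items, at least 3 weeks are needed.
Triage can't be placed before week 7, so the schedule must run through at least week 7.
7 works (last occupied week: week 7): for example Research in week 4; Draft in week 1; Refactor in week 2; Package in week 1; Prototype in week 5; Triage in week 7; Handover in week 1; Integrate in week 4.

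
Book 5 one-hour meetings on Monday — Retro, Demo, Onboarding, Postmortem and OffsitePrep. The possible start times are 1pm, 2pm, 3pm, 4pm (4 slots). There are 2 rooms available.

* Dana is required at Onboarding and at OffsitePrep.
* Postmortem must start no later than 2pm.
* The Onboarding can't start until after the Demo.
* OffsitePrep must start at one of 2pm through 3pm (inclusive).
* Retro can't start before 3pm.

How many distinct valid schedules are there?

Splitting on Retro: it can be 3pm (14), 4pm (16). Listing each branch's schedules as (Demo, Onboarding, Postmortem, OffsitePrep):
Retro=3pm: (1pm,2pm,1pm,3pm) (1pm,2pm,2pm,3pm) (1pm,3pm,1pm,2pm) (1pm,3pm,2pm,2pm) (1pm,4pm,1pm,2pm) (1pm,4pm,1pm,3pm) (1pm,4pm,2pm,2pm) (1pm,4pm,2pm,3pm) (2pm,3pm,1pm,2pm) (2pm,4pm,1pm,2pm) (2pm,4pm,1pm,3pm) (2pm,4pm,2pm,3pm) (3pm,4pm,1pm,2pm) (3pm,4pm,2pm,2pm) — 14.
Retro=4pm: (1pm,2pm,1pm,3pm) (1pm,2pm,2pm,3pm) (1pm,3pm,1pm,2pm) (1pm,3pm,2pm,2pm) (1pm,4pm,1pm,2pm) (1pm,4pm,1pm,3pm) (1pm,4pm,2pm,2pm) (1pm,4pm,2pm,3pm) (2pm,3pm,1pm,2pm) (2pm,4pm,1pm,2pm) (2pm,4pm,1pm,3pm) (2pm,4pm,2pm,3pm) (3pm,4pm,1pm,2pm) (3pm,4pm,1pm,3pm) (3pm,4pm,2pm,2pm) (3pm,4pm,2pm,3pm) — 16.
Summing: 14 + 16 = 30.

30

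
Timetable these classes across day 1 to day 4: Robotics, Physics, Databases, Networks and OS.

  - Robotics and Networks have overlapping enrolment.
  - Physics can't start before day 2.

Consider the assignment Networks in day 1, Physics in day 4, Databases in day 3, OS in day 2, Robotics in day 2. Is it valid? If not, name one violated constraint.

Yes, all constraints hold

Robotics and Networks have overlapping enrolment — holds.
Physics can't start before day 2 — holds.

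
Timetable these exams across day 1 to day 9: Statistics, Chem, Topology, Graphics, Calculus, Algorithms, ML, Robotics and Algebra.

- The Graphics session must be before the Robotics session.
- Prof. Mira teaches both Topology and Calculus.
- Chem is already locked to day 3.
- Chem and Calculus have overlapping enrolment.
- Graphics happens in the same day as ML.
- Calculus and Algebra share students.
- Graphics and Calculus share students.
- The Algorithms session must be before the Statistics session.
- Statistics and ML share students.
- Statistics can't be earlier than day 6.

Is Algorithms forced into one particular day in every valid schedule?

Algorithms can be day 1 (e.g. ML in day 1, Graphics in day 1, Robotics in day 2, Algebra in day 1, Topology in day 1, Statistics in day 6, Chem in day 3, Calculus in day 2, Algorithms in day 1) or day 2 (e.g. Graphics -> day 1, ML -> day 1, Statistics -> day 6, Chem -> day 3, Algebra -> day 1, Topology -> day 1, Robotics -> day 2, Algorithms -> day 2, Calculus -> day 2).

No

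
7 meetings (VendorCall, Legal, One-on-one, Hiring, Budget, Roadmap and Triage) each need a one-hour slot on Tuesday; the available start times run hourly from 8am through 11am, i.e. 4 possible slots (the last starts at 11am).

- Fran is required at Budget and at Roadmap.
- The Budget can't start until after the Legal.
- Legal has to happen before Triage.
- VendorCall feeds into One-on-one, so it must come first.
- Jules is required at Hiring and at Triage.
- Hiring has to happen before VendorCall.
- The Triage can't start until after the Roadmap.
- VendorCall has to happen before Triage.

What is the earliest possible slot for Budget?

Precedence pushes Budget to at least 9am.
Budget at 9am is achievable: Roadmap=8am; Legal=8am; Budget=9am; One-on-one=10am; Hiring=8am; VendorCall=9am; Triage=10am.

9am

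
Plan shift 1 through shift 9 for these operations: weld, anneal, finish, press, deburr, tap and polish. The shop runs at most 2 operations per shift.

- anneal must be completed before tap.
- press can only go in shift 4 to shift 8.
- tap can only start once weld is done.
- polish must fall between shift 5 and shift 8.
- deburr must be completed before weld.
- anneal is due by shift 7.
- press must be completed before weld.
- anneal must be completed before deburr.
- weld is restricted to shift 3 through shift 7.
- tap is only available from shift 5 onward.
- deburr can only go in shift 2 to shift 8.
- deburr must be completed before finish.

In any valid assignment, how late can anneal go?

shift 5

Anneal's own window allows nothing later than shift 7; downstream work caps anneal at shift 5.
anneal at shift 5 is achievable: polish in shift 5, finish in shift 7, deburr in shift 6, anneal in shift 5, press in shift 4, weld in shift 7, tap in shift 8.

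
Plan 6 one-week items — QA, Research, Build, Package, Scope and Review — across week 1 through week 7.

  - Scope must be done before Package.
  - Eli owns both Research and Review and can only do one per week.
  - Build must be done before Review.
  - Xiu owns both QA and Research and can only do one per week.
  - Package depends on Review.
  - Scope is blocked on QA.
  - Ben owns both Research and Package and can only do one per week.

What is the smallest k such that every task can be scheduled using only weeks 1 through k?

The precedence chain requires at least 3 distinct weeks.
Could 3 weeks be enough, i.e. nothing placed later than week 3? No: Package must come after Scope (at week 1 or later) → {week 2, week 3}; Scope must come before Package (at week 3 or earlier) → {week 1, week 2}; Review must come after Build (at week 1 or later) → {week 2, week 3}; Package must come after Review (at week 2 or later) → {week 3}; Review must come before Package (at week 3 or earlier) → {week 2}; Scope must come after QA (at week 1 or later) → {week 2}; QA must come before Scope (at week 2 or earlier) → {week 1}; Research can't share with QA (week 1) → {week 2, week 3}; Research can't share with Package (week 3) → {week 2}; Review can't share with Research (week 2) → nothing is left.
So 3 weeks is not enough.
4 works (last occupied week: week 4): for example Package=week 3; Review=week 2; Research=week 4; Build=week 1; QA=week 1; Scope=week 2.

4 weeks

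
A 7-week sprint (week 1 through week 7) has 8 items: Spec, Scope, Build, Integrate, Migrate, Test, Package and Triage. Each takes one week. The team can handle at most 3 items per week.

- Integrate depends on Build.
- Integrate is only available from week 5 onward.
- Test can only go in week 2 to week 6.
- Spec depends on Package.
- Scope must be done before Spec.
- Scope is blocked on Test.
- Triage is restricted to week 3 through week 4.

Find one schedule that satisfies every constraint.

Migrate in week 1; Spec in week 4; Triage in week 3; Integrate in week 5; Scope in week 3; Test in week 2; Package in week 1; Build in week 1

Checking: Package(week 1) before Spec(week 4); Build(week 1) before Integrate(week 5); Scope(week 3) before Spec(week 4); Test(week 2) before Scope(week 3); Triage=week 3 in [week 3,week 4]; Integrate=week 5 in [week 5,week 7]; Test=week 2 in [week 2,week 6]; max 3 per week (cap 3).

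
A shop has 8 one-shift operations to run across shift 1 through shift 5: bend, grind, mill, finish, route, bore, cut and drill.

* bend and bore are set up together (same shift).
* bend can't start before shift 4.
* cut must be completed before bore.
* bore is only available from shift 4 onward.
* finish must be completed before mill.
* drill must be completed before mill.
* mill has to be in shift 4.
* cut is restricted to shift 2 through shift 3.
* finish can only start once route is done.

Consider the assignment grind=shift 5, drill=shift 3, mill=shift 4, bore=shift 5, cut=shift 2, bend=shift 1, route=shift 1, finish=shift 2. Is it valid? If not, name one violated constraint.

Invalid. bend can't start before shift 4.

cut must be completed before bore — holds.
cut is restricted to shift 2 through shift 3 — holds.
drill must be completed before mill — holds.
mill has to be in shift 4 — holds.
bend can't start before shift 4 — violated.
finish must be completed before mill — holds.
finish can only start once route is done — holds.
bend and bore are set up together (same shift) — violated.
bore is only available from shift 4 onward — holds.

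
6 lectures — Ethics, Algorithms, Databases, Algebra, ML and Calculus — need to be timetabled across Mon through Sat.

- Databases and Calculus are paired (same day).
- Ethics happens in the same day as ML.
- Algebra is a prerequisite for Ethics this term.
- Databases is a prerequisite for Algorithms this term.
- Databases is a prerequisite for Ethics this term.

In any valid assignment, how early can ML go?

Tue

ML must be in the same day as Ethics, which can't be before Tue, so ML is at least Tue.
ML at Tue is achievable: Algorithms in Tue; ML in Tue; Ethics in Tue; Databases in Mon; Algebra in Mon; Calculus in Mon.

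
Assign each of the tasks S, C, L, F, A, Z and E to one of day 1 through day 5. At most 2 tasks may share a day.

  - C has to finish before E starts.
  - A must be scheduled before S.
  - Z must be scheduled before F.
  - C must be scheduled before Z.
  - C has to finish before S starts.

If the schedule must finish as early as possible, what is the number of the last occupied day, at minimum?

The precedence chain requires at least 3 distinct days.
With at most 2 per day and 7 tasks, at least 4 days are needed.
4 works (last occupied day: day 4): for example F -> day 3, C -> day 1, Z -> day 2, L -> day 4, E -> day 3, S -> day 2, A -> day 1.

4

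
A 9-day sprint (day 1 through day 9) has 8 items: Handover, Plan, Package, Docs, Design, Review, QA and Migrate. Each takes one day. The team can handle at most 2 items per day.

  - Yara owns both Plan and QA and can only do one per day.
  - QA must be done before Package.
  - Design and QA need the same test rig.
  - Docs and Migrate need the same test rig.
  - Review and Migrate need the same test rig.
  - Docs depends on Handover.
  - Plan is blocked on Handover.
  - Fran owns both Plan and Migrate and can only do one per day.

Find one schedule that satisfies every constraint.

Plan in day 2, Handover in day 1, Design in day 3, QA in day 1, Package in day 2, Review in day 4, Docs in day 3, Migrate in day 5

Checking: QA(day 1) before Package(day 2); Handover(day 1) before Plan(day 2); Handover(day 1) before Docs(day 3); Review(day 4) != Migrate(day 5); Plan(day 2) != Migrate(day 5); Plan(day 2) != QA(day 1); Docs(day 3) != Migrate(day 5); Design(day 3) != QA(day 1); max 2 per day (cap 2).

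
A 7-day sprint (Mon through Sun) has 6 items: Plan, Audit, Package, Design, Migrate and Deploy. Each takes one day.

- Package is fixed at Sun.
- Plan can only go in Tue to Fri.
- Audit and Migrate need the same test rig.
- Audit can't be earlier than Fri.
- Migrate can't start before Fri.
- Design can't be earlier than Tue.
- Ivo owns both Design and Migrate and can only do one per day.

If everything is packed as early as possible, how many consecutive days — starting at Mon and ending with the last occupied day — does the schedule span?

Package can't be placed before Sun — that is day 7 counting from Mon — so the schedule must run through at least 7 days.
7 works (last occupied day: Sun): for example Migrate in Sat; Package in Sun; Plan in Tue; Deploy in Mon; Audit in Fri; Design in Tue.

7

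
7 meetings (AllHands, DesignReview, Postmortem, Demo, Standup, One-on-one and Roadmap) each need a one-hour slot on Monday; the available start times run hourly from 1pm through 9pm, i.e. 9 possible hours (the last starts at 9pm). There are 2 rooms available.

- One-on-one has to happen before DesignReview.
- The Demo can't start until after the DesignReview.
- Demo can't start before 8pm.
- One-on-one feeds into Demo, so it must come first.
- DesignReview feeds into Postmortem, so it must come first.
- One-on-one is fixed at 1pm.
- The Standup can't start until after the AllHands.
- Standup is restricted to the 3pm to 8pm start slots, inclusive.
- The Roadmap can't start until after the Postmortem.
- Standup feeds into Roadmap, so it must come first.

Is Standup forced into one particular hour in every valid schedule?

No

Standup can be 3pm (e.g. DesignReview -> 2pm, Postmortem -> 3pm, Standup -> 3pm, One-on-one -> 1pm, Demo -> 8pm, AllHands -> 1pm, Roadmap -> 4pm) or 4pm (e.g. Standup=4pm, One-on-one=1pm, Demo=8pm, AllHands=1pm, Postmortem=3pm, Roadmap=5pm, DesignReview=2pm).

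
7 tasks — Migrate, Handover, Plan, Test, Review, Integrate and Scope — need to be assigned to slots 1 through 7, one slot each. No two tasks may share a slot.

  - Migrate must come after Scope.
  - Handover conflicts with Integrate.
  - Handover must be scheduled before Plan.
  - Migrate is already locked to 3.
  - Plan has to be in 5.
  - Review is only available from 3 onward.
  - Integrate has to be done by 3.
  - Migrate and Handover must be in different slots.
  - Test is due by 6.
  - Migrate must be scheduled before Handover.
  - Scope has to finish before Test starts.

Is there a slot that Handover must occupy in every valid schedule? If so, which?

Migrate is fixed at 3 and must come before Handover, so Handover is at least 4.
Plan is fixed at 5 and must come after Handover, so Handover is at most 4.
So Handover must be 4.

4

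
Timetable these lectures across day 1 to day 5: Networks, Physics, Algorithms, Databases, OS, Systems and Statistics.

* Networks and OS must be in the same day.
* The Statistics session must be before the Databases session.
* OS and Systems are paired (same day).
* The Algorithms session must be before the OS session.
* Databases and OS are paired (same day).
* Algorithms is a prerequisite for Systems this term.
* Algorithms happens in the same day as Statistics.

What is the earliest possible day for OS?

Precedence pushes OS to at least day 2.
OS at day 2 is achievable: OS -> day 2, Statistics -> day 1, Algorithms -> day 1, Networks -> day 2, Physics -> day 1, Databases -> day 2, Systems -> day 2.

day 2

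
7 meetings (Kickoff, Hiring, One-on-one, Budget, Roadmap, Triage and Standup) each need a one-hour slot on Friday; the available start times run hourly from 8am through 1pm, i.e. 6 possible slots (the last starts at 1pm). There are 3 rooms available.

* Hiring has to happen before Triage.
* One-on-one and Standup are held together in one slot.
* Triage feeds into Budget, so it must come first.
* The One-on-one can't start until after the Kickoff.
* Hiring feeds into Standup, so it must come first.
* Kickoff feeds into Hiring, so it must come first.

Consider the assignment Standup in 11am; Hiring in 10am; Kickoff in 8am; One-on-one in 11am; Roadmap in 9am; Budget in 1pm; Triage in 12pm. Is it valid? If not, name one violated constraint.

Hiring feeds into Standup, so it must come first — holds.
Kickoff feeds into Hiring, so it must come first — holds.
One-on-one and Standup are held together in one slot — holds.
There are 3 rooms available — holds.
Triage feeds into Budget, so it must come first — holds.
The One-on-one can't start until after the Kickoff — holds.
Hiring has to happen before Triage — holds.

Yes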